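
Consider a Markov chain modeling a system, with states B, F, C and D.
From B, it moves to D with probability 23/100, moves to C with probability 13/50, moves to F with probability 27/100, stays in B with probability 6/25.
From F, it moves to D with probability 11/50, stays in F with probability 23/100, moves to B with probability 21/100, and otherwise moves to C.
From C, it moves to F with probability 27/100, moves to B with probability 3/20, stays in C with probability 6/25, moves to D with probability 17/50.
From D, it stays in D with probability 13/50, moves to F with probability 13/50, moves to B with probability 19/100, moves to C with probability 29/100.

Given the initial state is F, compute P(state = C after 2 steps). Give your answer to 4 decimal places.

Propagate the distribution vector 2 steps from F.
After 0 steps: (0.0000, 1.0000, 0.0000, 0.0000)
After 1 step: (0.2100, 0.2300, 0.3400, 0.2200)
After 2 steps: (0.1915, 0.2586, 0.2782, 0.2717)
P(in C after 2 steps) = 0.2782

0.2782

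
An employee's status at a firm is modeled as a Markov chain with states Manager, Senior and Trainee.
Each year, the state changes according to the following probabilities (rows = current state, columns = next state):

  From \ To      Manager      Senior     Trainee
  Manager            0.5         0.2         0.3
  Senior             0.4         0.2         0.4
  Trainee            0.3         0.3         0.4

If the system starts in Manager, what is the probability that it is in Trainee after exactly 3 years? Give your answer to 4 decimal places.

0.3580

Propagate the distribution vector 3 years from Manager.
After 0 years: (1.0000, 0.0000, 0.0000)
After 1 year: (0.5000, 0.2000, 0.3000)
After 2 years: (0.4200, 0.2300, 0.3500)
After 3 years: (0.4070, 0.2350, 0.3580)
P(in Trainee after 3 years) = 0.3580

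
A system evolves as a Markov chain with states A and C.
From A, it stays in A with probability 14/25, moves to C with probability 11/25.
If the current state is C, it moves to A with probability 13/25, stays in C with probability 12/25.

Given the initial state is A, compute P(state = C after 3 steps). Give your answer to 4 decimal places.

0.4583

Propagate the distribution vector 3 steps from A.
After 0 steps: (1.0000, 0.0000)
After 1 step: (0.5600, 0.4400)
After 2 steps: (0.5424, 0.4576)
After 3 steps: (0.5417, 0.4583)
P(in C after 3 steps) = 0.4583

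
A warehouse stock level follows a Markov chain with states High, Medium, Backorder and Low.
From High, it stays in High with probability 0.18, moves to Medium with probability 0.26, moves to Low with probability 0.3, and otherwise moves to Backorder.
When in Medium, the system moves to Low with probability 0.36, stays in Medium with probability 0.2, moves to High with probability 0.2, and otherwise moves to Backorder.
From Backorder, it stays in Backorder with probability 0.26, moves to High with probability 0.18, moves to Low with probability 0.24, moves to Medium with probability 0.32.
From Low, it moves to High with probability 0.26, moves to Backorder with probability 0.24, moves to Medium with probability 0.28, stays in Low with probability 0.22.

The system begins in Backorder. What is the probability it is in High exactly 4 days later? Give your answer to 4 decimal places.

Propagate the distribution vector 4 days from Backorder.
After 0 days: (0.0000, 0.0000, 1.0000, 0.0000)
After 1 day: (0.1800, 0.3200, 0.2600, 0.2400)
After 2 days: (0.2056, 0.2612, 0.2488, 0.2844)
After 3 days: (0.2080, 0.2649, 0.2491, 0.2780)
After 4 days: (0.2075, 0.2646, 0.2491, 0.2787)
P(in High after 4 days) = 0.2075

0.2075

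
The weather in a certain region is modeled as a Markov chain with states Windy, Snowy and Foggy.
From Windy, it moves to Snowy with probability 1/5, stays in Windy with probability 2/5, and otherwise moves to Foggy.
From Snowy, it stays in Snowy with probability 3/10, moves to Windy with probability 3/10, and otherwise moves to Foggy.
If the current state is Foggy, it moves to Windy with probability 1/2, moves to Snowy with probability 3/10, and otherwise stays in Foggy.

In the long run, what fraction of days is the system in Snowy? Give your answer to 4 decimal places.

0.2593

Let the stationary distribution be π with π = πP and π_1 + π_2 + π_3 = 1.
π_1 = 0.4·π_1 + 0.3·π_2 + 0.5·π_3
π_2 = 0.2·π_1 + 0.3·π_2 + 0.3·π_3
Solving with the normalization constraint gives π = (0.4074, 0.2593, 0.3333).
So the stationary probability of Snowy is 0.2593.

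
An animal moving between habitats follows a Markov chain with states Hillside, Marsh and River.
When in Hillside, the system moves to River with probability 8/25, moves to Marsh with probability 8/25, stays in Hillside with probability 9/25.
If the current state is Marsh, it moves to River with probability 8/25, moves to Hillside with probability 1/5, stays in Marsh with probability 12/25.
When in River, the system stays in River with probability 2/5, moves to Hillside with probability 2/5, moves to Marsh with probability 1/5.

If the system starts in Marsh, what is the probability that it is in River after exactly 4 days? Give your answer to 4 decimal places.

0.3478

Propagate the distribution vector 4 days from Marsh.
After 0 days: (0.0000, 1.0000, 0.0000)
After 1 day: (0.2000, 0.4800, 0.3200)
After 2 days: (0.2960, 0.3584, 0.3456)
After 3 days: (0.3165, 0.3359, 0.3476)
After 4 days: (0.3202, 0.3320, 0.3478)
P(in River after 4 days) = 0.3478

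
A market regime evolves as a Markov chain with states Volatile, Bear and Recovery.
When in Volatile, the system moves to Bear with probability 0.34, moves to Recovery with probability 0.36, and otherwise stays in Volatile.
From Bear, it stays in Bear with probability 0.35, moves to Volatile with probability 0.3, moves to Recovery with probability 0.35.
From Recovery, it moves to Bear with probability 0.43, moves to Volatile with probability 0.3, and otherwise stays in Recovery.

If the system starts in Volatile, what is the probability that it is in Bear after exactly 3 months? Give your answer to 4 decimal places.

0.3729

Propagate the distribution vector 3 months from Volatile.
After 0 months: (1.0000, 0.0000, 0.0000)
After 1 month: (0.3000, 0.3400, 0.3600)
After 2 months: (0.3000, 0.3758, 0.3242)
After 3 months: (0.3000, 0.3729, 0.3271)
P(in Bear after 3 months) = 0.3729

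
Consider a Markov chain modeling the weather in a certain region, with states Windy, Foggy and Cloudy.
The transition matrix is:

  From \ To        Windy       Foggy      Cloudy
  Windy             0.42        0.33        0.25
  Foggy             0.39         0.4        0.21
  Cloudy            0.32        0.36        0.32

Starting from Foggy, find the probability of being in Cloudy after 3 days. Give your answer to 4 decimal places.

0.2528

Propagate the distribution vector 3 days from Foggy.
After 0 days: (0.0000, 1.0000, 0.0000)
After 1 day: (0.3900, 0.4000, 0.2100)
After 2 days: (0.3870, 0.3643, 0.2487)
After 3 days: (0.3842, 0.3630, 0.2528)
P(in Cloudy after 3 days) = 0.2528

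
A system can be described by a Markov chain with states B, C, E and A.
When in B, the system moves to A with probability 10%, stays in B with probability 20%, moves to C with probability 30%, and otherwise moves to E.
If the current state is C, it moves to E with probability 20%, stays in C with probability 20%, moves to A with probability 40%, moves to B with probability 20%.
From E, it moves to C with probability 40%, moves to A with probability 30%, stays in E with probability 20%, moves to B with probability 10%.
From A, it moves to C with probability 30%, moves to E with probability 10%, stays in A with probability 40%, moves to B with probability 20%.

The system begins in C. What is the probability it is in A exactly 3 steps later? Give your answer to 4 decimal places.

0.3260

Propagate the distribution vector 3 steps from C.
After 0 steps: (0.0000, 1.0000, 0.0000, 0.0000)
After 1 step: (0.2000, 0.2000, 0.2000, 0.4000)
After 2 steps: (0.1800, 0.3000, 0.2000, 0.3200)
After 3 steps: (0.1800, 0.2900, 0.2040, 0.3260)
P(in A after 3 steps) = 0.3260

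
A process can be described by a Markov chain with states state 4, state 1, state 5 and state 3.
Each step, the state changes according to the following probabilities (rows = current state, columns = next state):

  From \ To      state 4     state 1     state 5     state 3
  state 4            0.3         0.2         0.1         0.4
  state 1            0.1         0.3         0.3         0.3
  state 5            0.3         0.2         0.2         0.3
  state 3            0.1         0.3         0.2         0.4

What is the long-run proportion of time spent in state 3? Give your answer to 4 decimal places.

0.3530

Let the stationary distribution be π with π = πP and π_1 + π_2 + π_3 + π_4 = 1.
π_1 = 0.3·π_1 + 0.1·π_2 + 0.3·π_3 + 0.1·π_4
π_2 = 0.2·π_1 + 0.3·π_2 + 0.2·π_3 + 0.3·π_4
π_3 = 0.1·π_1 + 0.3·π_2 + 0.2·π_3 + 0.2·π_4
Solving with the normalization constraint gives π = (0.1771, 0.2614, 0.2084, 0.3530).
So the stationary probability of state 3 is 0.3530.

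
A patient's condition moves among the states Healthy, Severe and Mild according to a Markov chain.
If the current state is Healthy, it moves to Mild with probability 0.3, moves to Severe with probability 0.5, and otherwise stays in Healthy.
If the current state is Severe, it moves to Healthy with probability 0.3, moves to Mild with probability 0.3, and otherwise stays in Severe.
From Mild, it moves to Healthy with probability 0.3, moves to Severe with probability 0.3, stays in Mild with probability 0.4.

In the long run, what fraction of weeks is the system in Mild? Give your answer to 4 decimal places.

0.3333

Let the stationary distribution be π with π = πP and π_1 + π_2 + π_3 = 1.
π_1 = 0.2·π_1 + 0.3·π_2 + 0.3·π_3
π_2 = 0.5·π_1 + 0.4·π_2 + 0.3·π_3
Solving with the normalization constraint gives π = (0.2727, 0.3939, 0.3333).
So the stationary probability of Mild is 0.3333.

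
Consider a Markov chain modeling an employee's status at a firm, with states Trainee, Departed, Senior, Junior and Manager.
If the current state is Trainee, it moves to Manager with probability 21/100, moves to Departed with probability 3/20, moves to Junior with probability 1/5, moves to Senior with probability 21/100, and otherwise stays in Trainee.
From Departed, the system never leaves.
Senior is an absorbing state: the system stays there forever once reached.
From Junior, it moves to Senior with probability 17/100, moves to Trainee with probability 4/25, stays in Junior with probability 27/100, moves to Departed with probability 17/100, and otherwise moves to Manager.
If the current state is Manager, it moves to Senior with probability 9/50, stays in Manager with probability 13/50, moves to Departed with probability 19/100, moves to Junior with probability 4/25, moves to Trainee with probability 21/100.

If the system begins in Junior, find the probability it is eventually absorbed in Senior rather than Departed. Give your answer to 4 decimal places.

0.5125

Let h(s) be the probability of absorption at Senior starting from transient state s. Then h(Senior) = 1 and h(Departed) = 0. By first-step analysis:
h(Trainee) = 0.23·h(Trainee) + 0.15·0 + 0.21·1 + 0.2·h(Junior) + 0.21·h(Manager)
h(Junior) = 0.16·h(Trainee) + 0.17·0 + 0.17·1 + 0.27·h(Junior) + 0.23·h(Manager)
h(Manager) = 0.21·h(Trainee) + 0.19·0 + 0.18·1 + 0.16·h(Junior) + 0.26·h(Manager)
Solving: h(Trainee) = 0.5445, h(Junior) = 0.5125, h(Manager) = 0.5086.
Starting from Junior, the probability is 0.5125.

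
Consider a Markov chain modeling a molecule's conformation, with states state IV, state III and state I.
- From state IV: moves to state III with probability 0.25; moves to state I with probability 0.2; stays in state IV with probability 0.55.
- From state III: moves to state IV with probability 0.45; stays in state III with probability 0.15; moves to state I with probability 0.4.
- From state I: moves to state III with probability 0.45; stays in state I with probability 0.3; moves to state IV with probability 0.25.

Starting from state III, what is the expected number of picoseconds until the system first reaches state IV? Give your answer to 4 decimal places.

2.6506

Let t(s) be the expected number of picoseconds to first reach state IV from state s, with t(state IV) = 0. Conditioning on the first picosecond:
t(state III) = 1 + 0.15·t(state III) + 0.4·t(state I)
t(state I) = 1 + 0.45·t(state III) + 0.3·t(state I)
Solving: t(state III) = 2.6506, t(state I) = 3.1325.
Expected picoseconds from state III to state IV: 2.6506.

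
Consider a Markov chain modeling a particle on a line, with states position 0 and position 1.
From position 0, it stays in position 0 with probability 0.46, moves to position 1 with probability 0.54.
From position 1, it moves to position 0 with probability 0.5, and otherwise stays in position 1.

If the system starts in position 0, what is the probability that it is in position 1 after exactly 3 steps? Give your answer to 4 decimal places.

0.5193

Propagate the distribution vector 3 steps from position 0.
After 0 steps: (1.0000, 0.0000)
After 1 step: (0.4600, 0.5400)
After 2 steps: (0.4816, 0.5184)
After 3 steps: (0.4807, 0.5193)
P(in position 1 after 3 steps) = 0.5193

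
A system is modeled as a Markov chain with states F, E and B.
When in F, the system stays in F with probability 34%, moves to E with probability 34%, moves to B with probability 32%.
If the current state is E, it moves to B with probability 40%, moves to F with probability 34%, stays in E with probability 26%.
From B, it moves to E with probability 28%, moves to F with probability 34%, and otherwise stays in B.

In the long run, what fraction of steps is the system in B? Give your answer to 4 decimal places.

0.3655

Let the stationary distribution be π with π = πP and π_1 + π_2 + π_3 = 1.
π_1 = 0.34·π_1 + 0.34·π_2 + 0.34·π_3
π_2 = 0.34·π_1 + 0.26·π_2 + 0.28·π_3
Solving with the normalization constraint gives π = (0.3400, 0.2945, 0.3655).
So the stationary probability of B is 0.3655.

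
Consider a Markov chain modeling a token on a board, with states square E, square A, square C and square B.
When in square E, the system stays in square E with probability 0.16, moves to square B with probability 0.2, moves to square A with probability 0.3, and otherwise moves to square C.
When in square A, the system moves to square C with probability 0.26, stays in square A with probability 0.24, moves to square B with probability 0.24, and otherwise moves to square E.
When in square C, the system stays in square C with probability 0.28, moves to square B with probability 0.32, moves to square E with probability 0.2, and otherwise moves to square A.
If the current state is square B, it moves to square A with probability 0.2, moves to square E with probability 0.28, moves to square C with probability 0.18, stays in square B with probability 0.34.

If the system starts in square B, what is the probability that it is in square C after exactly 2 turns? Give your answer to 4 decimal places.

0.2588

Propagate the distribution vector 2 turns from square B.
After 0 turns: (0.0000, 0.0000, 0.0000, 1.0000)
After 1 turn: (0.2800, 0.2000, 0.1800, 0.3400)
After 2 turns: (0.2280, 0.2360, 0.2588, 0.2772)
P(in square C after 2 turns) = 0.2588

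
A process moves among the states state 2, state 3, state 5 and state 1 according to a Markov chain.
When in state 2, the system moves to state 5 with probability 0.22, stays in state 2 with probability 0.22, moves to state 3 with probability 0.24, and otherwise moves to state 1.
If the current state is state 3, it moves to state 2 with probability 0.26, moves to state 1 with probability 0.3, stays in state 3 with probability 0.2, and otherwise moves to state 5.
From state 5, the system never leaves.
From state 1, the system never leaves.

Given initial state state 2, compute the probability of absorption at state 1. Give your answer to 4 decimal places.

Let h(s) be the probability of absorption at state 1 starting from transient state s. Then h(state 1) = 1 and h(state 5) = 0. By first-step analysis:
h(state 2) = 0.22·h(state 2) + 0.24·h(state 3) + 0.22·0 + 0.32·1
h(state 3) = 0.26·h(state 2) + 0.2·h(state 3) + 0.24·0 + 0.3·1
Solving: h(state 2) = 0.5840, h(state 3) = 0.5648.
Starting from state 2, the probability is 0.5840.

0.5840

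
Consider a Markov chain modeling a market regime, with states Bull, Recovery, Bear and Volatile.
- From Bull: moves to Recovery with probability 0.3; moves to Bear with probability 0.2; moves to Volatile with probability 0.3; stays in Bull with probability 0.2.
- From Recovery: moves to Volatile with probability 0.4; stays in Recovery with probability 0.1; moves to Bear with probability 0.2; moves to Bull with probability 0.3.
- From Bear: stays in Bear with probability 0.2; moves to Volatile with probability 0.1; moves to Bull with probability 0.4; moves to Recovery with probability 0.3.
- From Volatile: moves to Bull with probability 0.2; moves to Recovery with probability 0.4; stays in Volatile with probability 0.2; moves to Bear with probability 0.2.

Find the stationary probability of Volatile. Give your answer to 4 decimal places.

Let the stationary distribution be π with π = πP and π_1 + π_2 + π_3 + π_4 = 1.
π_1 = 0.2·π_1 + 0.3·π_2 + 0.4·π_3 + 0.2·π_4
π_2 = 0.3·π_1 + 0.1·π_2 + 0.3·π_3 + 0.4·π_4
π_3 = 0.2·π_1 + 0.2·π_2 + 0.2·π_3 + 0.2·π_4
Solving with the normalization constraint gives π = (0.2672, 0.2718, 0.2000, 0.2611).
So the stationary probability of Volatile is 0.2611.

0.2611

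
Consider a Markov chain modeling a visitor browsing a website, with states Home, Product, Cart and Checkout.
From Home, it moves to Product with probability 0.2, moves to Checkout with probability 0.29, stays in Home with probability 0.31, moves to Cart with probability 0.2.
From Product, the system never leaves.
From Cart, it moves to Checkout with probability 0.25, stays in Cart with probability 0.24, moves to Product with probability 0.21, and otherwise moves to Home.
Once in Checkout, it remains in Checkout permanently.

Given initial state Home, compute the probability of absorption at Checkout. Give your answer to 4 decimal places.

Let h(s) be the probability of absorption at Checkout starting from transient state s. Then h(Checkout) = 1 and h(Product) = 0. By first-step analysis:
h(Home) = 0.31·h(Home) + 0.2·0 + 0.2·h(Cart) + 0.29·1
h(Cart) = 0.3·h(Home) + 0.21·0 + 0.24·h(Cart) + 0.25·1
Solving: h(Home) = 0.5823, h(Cart) = 0.5588.
Starting from Home, the probability is 0.5823.

0.5823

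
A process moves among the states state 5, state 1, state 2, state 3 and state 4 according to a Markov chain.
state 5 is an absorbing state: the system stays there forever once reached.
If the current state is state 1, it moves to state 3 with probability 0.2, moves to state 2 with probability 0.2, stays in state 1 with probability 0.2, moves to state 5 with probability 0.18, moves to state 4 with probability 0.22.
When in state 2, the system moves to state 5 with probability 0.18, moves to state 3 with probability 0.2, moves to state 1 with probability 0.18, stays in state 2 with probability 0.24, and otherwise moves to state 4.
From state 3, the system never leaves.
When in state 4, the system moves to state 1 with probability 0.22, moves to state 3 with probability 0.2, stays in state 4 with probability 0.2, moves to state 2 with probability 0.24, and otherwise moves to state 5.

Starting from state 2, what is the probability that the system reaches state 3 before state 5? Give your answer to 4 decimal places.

Let h(s) be the probability of absorption at state 3 starting from transient state s. Then h(state 3) = 1 and h(state 5) = 0. By first-step analysis:
h(state 1) = 0.18·0 + 0.2·h(state 1) + 0.2·h(state 2) + 0.2·1 + 0.22·h(state 4)
h(state 2) = 0.18·0 + 0.18·h(state 1) + 0.24·h(state 2) + 0.2·1 + 0.2·h(state 4)
h(state 4) = 0.14·0 + 0.22·h(state 1) + 0.24·h(state 2) + 0.2·1 + 0.2·h(state 4)
Solving: h(state 1) = 0.5383, h(state 2) = 0.5379, h(state 4) = 0.5594.
Starting from state 2, the probability is 0.5379.

0.5379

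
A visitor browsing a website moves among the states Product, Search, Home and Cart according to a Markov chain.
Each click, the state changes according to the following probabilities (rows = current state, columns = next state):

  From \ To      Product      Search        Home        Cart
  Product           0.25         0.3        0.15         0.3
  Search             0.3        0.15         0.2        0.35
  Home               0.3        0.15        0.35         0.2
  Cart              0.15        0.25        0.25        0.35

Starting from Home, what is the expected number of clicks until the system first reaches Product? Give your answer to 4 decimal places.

3.8457

Let t(s) be the expected number of clicks to first reach Product from state s, with t(Product) = 0. Conditioning on the first click:
t(Search) = 1 + 0.15·t(Search) + 0.2·t(Home) + 0.35·t(Cart)
t(Home) = 1 + 0.15·t(Search) + 0.35·t(Home) + 0.2·t(Cart)
t(Cart) = 1 + 0.25·t(Search) + 0.25·t(Home) + 0.35·t(Cart)
Solving: t(Search) = 3.9493, t(Home) = 3.8457, t(Cart) = 4.5366.
Expected clicks from Home to Product: 3.8457.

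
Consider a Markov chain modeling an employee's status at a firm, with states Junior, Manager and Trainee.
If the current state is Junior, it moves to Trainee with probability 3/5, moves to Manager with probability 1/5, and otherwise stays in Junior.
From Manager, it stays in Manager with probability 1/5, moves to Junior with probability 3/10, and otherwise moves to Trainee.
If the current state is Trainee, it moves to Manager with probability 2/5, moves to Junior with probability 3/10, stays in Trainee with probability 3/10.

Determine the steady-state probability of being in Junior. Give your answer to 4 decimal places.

Let the stationary distribution be π with π = πP and π_1 + π_2 + π_3 = 1.
π_1 = 0.2·π_1 + 0.3·π_2 + 0.3·π_3
π_2 = 0.2·π_1 + 0.2·π_2 + 0.4·π_3
Solving with the normalization constraint gives π = (0.2727, 0.2879, 0.4394).
So the stationary probability of Junior is 0.2727.

0.2727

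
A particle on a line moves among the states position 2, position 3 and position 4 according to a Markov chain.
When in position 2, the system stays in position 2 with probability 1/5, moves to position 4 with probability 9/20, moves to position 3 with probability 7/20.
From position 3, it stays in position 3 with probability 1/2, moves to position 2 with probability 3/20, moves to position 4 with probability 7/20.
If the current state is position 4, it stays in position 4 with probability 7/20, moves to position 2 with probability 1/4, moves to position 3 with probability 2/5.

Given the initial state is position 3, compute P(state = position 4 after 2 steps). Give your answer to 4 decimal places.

Sum over the intermediate state after 1 step:
P = P(position 3→position 2)·P(position 2→position 4) + P(position 3→position 3)·P(position 3→position 4) + P(position 3→position 4)·P(position 4→position 4)
  = 0.15×0.45 + 0.5×0.35 + 0.35×0.35
  = 0.0675 + 0.1750 + 0.1225 = 0.3650

0.3650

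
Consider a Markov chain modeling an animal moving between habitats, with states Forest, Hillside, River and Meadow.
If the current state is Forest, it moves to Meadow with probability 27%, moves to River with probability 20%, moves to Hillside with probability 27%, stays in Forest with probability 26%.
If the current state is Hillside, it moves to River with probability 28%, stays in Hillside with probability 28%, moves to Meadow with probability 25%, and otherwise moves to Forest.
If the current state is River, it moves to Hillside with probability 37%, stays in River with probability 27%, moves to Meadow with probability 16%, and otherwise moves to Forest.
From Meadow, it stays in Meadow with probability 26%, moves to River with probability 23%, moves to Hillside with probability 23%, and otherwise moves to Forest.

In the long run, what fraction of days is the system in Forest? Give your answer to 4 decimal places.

Let the stationary distribution be π with π = πP and π_1 + π_2 + π_3 + π_4 = 1.
π_1 = 0.26·π_1 + 0.19·π_2 + 0.2·π_3 + 0.28·π_4
π_2 = 0.27·π_1 + 0.28·π_2 + 0.37·π_3 + 0.23·π_4
π_3 = 0.2·π_1 + 0.28·π_2 + 0.27·π_3 + 0.23·π_4
Solving with the normalization constraint gives π = (0.2297, 0.2882, 0.2474, 0.2347).
So the stationary probability of Forest is 0.2297.

0.2297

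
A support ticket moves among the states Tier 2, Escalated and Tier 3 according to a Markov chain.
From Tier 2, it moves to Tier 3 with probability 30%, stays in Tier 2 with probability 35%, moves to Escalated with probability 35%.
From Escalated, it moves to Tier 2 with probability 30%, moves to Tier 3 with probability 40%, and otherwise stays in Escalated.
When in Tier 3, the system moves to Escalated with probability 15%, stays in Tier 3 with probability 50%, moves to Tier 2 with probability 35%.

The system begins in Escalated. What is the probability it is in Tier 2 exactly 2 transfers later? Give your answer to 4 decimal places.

Sum over the intermediate state after 1 transfer:
P = P(Escalated→Tier 2)·P(Tier 2→Tier 2) + P(Escalated→Escalated)·P(Escalated→Tier 2) + P(Escalated→Tier 3)·P(Tier 3→Tier 2)
  = 0.3×0.35 + 0.3×0.3 + 0.4×0.35
  = 0.1050 + 0.0900 + 0.1400 = 0.3350

0.3350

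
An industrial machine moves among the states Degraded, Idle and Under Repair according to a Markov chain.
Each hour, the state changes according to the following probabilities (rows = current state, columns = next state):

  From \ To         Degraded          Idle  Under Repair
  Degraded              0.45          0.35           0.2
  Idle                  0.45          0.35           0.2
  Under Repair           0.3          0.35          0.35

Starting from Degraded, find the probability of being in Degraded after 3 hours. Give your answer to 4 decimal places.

0.4155

Propagate the distribution vector 3 hours from Degraded.
After 0 hours: (1.0000, 0.0000, 0.0000)
After 1 hour: (0.4500, 0.3500, 0.2000)
After 2 hours: (0.4200, 0.3500, 0.2300)
After 3 hours: (0.4155, 0.3500, 0.2345)
P(in Degraded after 3 hours) = 0.4155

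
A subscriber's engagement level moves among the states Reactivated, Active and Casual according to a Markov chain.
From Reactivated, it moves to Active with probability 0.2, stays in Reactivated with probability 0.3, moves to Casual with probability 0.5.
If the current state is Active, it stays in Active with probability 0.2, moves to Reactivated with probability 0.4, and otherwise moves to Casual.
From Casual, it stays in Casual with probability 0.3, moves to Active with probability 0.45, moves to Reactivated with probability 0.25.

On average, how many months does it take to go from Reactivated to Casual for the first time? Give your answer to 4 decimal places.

Let t(s) be the expected number of months to first reach Casual from state s, with t(Casual) = 0. Conditioning on the first month:
t(Reactivated) = 1 + 0.3·t(Reactivated) + 0.2·t(Active)
t(Active) = 1 + 0.4·t(Reactivated) + 0.2·t(Active)
Solving: t(Reactivated) = 2.0833, t(Active) = 2.2917.
Expected months from Reactivated to Casual: 2.0833.

2.0833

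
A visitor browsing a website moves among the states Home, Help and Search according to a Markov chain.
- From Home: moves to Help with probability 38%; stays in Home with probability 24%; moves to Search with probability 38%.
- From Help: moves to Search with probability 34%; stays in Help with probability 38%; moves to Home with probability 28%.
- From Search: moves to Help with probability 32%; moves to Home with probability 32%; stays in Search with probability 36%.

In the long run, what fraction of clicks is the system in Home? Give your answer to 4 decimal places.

0.2830

Let the stationary distribution be π with π = πP and π_1 + π_2 + π_3 = 1.
π_1 = 0.24·π_1 + 0.28·π_2 + 0.32·π_3
π_2 = 0.38·π_1 + 0.38·π_2 + 0.32·π_3
Solving with the normalization constraint gives π = (0.2830, 0.3585, 0.3585).
So the stationary probability of Home is 0.2830.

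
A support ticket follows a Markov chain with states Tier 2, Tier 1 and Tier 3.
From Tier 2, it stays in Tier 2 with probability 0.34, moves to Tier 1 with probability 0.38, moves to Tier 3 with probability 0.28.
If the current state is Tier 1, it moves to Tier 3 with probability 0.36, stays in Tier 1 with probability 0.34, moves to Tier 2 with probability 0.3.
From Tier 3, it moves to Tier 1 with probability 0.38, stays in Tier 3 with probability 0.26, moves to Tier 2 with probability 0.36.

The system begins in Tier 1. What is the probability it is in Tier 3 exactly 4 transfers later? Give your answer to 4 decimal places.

Propagate the distribution vector 4 transfers from Tier 1.
After 0 transfers: (0.0000, 1.0000, 0.0000)
After 1 transfer: (0.3000, 0.3400, 0.3600)
After 2 transfers: (0.3336, 0.3664, 0.3000)
After 3 transfers: (0.3313, 0.3653, 0.3033)
After 4 transfers: (0.3315, 0.3654, 0.3032)
P(in Tier 3 after 4 transfers) = 0.3032

0.3032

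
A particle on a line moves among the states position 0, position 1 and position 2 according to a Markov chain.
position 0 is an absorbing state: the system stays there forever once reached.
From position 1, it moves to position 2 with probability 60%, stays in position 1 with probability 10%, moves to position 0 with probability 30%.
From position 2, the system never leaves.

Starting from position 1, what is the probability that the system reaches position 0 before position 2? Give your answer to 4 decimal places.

Let h(s) be the probability of absorption at position 0 starting from transient state s. Then h(position 0) = 1 and h(position 2) = 0. By first-step analysis:
h(position 1) = 0.3·1 + 0.1·h(position 1) + 0.6·0
Solving: h(position 1) = 0.3333.
Starting from position 1, the probability is 0.3333.

0.3333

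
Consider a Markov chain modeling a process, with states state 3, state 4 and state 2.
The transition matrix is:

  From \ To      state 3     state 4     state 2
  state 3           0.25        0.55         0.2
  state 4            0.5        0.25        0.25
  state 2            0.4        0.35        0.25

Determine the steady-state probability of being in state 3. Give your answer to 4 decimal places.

Let the stationary distribution be π with π = πP and π_1 + π_2 + π_3 = 1.
π_1 = 0.25·π_1 + 0.5·π_2 + 0.4·π_3
π_2 = 0.55·π_1 + 0.25·π_2 + 0.35·π_3
Solving with the normalization constraint gives π = (0.3815, 0.3876, 0.2309).
So the stationary probability of state 3 is 0.3815.

0.3815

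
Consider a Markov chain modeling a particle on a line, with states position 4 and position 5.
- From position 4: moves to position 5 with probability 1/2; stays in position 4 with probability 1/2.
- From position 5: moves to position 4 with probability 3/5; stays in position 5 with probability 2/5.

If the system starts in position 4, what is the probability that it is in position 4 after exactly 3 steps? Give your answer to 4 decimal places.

Propagate the distribution vector 3 steps from position 4.
After 0 steps: (1.0000, 0.0000)
After 1 step: (0.5000, 0.5000)
After 2 steps: (0.5500, 0.4500)
After 3 steps: (0.5450, 0.4550)
P(in position 4 after 3 steps) = 0.5450

0.5450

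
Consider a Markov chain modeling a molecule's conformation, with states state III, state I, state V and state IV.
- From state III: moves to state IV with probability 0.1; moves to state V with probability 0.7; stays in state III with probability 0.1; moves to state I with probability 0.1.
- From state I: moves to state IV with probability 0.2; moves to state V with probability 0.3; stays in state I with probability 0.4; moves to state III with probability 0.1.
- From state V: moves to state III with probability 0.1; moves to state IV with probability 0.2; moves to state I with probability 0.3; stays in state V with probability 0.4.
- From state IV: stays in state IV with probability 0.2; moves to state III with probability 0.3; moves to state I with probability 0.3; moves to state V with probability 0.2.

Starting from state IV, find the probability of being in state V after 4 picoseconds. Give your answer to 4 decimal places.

0.3731

Propagate the distribution vector 4 picoseconds from state IV.
After 0 picoseconds: (0.0000, 0.0000, 0.0000, 1.0000)
After 1 picosecond: (0.3000, 0.3000, 0.2000, 0.2000)
After 2 picoseconds: (0.1400, 0.2700, 0.4200, 0.1700)
After 3 picoseconds: (0.1340, 0.2990, 0.3810, 0.1860)
After 4 picoseconds: (0.1372, 0.3031, 0.3731, 0.1866)
P(in state V after 4 picoseconds) = 0.3731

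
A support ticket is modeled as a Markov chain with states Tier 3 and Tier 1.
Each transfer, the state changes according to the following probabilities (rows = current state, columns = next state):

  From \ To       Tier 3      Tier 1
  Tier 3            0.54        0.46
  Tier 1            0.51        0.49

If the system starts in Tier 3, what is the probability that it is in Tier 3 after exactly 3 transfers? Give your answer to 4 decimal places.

Propagate the distribution vector 3 transfers from Tier 3.
After 0 transfers: (1.0000, 0.0000)
After 1 transfer: (0.5400, 0.4600)
After 2 transfers: (0.5262, 0.4738)
After 3 transfers: (0.5258, 0.4742)
P(in Tier 3 after 3 transfers) = 0.5258

0.5258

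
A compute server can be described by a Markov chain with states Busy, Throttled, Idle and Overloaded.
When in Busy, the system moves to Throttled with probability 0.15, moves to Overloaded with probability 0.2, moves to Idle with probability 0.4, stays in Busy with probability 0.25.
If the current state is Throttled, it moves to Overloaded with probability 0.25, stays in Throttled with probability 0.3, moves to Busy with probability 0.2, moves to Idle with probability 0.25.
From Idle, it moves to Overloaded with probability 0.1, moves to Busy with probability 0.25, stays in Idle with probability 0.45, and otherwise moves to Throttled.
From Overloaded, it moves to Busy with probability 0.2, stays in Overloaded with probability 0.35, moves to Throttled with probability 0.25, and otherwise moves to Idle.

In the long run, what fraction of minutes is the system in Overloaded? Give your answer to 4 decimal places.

0.2080

Let the stationary distribution be π with π = πP and π_1 + π_2 + π_3 + π_4 = 1.
π_1 = 0.25·π_1 + 0.2·π_2 + 0.25·π_3 + 0.2·π_4
π_2 = 0.15·π_1 + 0.3·π_2 + 0.2·π_3 + 0.25·π_4
π_3 = 0.4·π_1 + 0.25·π_2 + 0.45·π_3 + 0.2·π_4
Solving with the normalization constraint gives π = (0.2285, 0.2211, 0.3424, 0.2080).
So the stationary probability of Overloaded is 0.2080.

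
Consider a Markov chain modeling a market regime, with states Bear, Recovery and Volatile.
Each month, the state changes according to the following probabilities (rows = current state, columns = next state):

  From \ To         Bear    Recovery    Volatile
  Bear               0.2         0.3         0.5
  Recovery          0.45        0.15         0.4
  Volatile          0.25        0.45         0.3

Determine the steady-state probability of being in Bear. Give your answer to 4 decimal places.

0.2975

Let the stationary distribution be π with π = πP and π_1 + π_2 + π_3 = 1.
π_1 = 0.2·π_1 + 0.45·π_2 + 0.25·π_3
π_2 = 0.3·π_1 + 0.15·π_2 + 0.45·π_3
Solving with the normalization constraint gives π = (0.2975, 0.3118, 0.3907).
So the stationary probability of Bear is 0.2975.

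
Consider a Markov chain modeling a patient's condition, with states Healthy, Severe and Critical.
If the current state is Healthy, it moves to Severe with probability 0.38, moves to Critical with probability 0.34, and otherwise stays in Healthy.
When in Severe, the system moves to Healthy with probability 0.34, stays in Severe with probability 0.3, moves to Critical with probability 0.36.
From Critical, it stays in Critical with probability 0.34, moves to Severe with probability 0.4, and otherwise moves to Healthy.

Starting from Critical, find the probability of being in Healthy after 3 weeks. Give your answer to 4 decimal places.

0.2943

Propagate the distribution vector 3 weeks from Critical.
After 0 weeks: (0.0000, 0.0000, 1.0000)
After 1 week: (0.2600, 0.4000, 0.3400)
After 2 weeks: (0.2972, 0.3548, 0.3480)
After 3 weeks: (0.2943, 0.3586, 0.3471)
P(in Healthy after 3 weeks) = 0.2943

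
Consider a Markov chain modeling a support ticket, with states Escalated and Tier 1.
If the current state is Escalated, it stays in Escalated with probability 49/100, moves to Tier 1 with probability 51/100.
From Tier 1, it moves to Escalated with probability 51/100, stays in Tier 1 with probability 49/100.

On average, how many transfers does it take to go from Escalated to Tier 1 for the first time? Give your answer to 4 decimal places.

1.9608

Let t(s) be the expected number of transfers to first reach Tier 1 from state s, with t(Tier 1) = 0. Conditioning on the first transfer:
t(Escalated) = 1 + 0.49·t(Escalated)
Solving: t(Escalated) = 1.9608.
Expected transfers from Escalated to Tier 1: 1.9608.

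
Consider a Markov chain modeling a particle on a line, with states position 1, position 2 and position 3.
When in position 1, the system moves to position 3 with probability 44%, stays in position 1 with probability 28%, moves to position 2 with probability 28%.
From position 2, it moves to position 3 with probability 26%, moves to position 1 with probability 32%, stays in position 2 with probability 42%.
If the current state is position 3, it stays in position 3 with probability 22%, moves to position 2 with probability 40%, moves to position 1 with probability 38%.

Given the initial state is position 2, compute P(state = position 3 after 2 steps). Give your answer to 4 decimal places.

0.3072

Sum over the intermediate state after 1 step:
P = P(position 2→position 1)·P(position 1→position 3) + P(position 2→position 2)·P(position 2→position 3) + P(position 2→position 3)·P(position 3→position 3)
  = 0.32×0.44 + 0.42×0.26 + 0.26×0.22
  = 0.1408 + 0.1092 + 0.0572 = 0.3072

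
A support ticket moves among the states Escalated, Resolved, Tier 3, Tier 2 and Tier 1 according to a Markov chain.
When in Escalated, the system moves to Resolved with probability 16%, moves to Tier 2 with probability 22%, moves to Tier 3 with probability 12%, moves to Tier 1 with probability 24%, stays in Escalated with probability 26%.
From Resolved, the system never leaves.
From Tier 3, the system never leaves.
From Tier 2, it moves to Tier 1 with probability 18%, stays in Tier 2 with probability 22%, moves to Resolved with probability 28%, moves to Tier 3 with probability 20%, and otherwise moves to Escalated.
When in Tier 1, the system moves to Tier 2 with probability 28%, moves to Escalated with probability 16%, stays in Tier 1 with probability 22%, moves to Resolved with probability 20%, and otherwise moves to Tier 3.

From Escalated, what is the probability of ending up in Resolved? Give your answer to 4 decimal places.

0.5791

Let h(s) be the probability of absorption at Resolved starting from transient state s. Then h(Resolved) = 1 and h(Tier 3) = 0. By first-step analysis:
h(Escalated) = 0.26·h(Escalated) + 0.16·1 + 0.12·0 + 0.22·h(Tier 2) + 0.24·h(Tier 1)
h(Tier 2) = 0.12·h(Escalated) + 0.28·1 + 0.2·0 + 0.22·h(Tier 2) + 0.18·h(Tier 1)
h(Tier 1) = 0.16·h(Escalated) + 0.2·1 + 0.14·0 + 0.28·h(Tier 2) + 0.22·h(Tier 1)
Solving: h(Escalated) = 0.5791, h(Tier 2) = 0.5829, h(Tier 1) = 0.5845.
Starting from Escalated, the probability is 0.5791.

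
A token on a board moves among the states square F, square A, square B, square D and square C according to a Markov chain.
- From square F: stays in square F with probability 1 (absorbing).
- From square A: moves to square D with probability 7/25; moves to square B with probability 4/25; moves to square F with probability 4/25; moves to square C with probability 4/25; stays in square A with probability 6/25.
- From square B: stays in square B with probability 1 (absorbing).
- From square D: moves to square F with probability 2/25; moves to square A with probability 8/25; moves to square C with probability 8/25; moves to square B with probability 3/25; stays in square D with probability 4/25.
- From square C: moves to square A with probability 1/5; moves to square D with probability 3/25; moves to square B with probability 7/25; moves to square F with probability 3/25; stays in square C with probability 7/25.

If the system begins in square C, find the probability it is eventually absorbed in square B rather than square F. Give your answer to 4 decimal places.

Let h(s) be the probability of absorption at square B starting from transient state s. Then h(square B) = 1 and h(square F) = 0. By first-step analysis:
h(square A) = 0.16·0 + 0.24·h(square A) + 0.16·1 + 0.28·h(square D) + 0.16·h(square C)
h(square D) = 0.08·0 + 0.32·h(square A) + 0.12·1 + 0.16·h(square D) + 0.32·h(square C)
h(square C) = 0.12·0 + 0.2·h(square A) + 0.28·1 + 0.12·h(square D) + 0.28·h(square C)
Solving: h(square A) = 0.5709, h(square D) = 0.6075, h(square C) = 0.6487.
Starting from square C, the probability is 0.6487.

0.6487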